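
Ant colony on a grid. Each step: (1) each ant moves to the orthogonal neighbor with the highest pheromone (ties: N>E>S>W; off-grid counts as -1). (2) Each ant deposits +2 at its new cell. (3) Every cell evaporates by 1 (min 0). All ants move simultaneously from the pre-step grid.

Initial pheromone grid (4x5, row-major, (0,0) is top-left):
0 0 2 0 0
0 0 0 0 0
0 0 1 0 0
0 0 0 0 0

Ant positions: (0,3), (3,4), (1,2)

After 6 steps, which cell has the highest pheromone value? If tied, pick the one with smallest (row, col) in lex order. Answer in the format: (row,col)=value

Step 1: ant0:(0,3)->W->(0,2) | ant1:(3,4)->N->(2,4) | ant2:(1,2)->N->(0,2)
  grid max=5 at (0,2)
Step 2: ant0:(0,2)->E->(0,3) | ant1:(2,4)->N->(1,4) | ant2:(0,2)->E->(0,3)
  grid max=4 at (0,2)
Step 3: ant0:(0,3)->W->(0,2) | ant1:(1,4)->N->(0,4) | ant2:(0,3)->W->(0,2)
  grid max=7 at (0,2)
Step 4: ant0:(0,2)->E->(0,3) | ant1:(0,4)->W->(0,3) | ant2:(0,2)->E->(0,3)
  grid max=7 at (0,3)
Step 5: ant0:(0,3)->W->(0,2) | ant1:(0,3)->W->(0,2) | ant2:(0,3)->W->(0,2)
  grid max=11 at (0,2)
Step 6: ant0:(0,2)->E->(0,3) | ant1:(0,2)->E->(0,3) | ant2:(0,2)->E->(0,3)
  grid max=11 at (0,3)
Final grid:
  0 0 10 11 0
  0 0 0 0 0
  0 0 0 0 0
  0 0 0 0 0
Max pheromone 11 at (0,3)

Answer: (0,3)=11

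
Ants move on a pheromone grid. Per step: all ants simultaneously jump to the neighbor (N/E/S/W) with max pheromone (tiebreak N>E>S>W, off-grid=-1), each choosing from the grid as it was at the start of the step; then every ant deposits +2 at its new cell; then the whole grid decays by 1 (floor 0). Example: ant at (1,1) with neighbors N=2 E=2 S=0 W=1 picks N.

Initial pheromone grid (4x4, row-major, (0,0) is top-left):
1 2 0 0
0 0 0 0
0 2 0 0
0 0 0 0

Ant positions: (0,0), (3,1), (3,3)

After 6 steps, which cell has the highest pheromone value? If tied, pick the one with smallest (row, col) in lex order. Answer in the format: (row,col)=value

Answer: (0,2)=7

Derivation:
Step 1: ant0:(0,0)->E->(0,1) | ant1:(3,1)->N->(2,1) | ant2:(3,3)->N->(2,3)
  grid max=3 at (0,1)
Step 2: ant0:(0,1)->E->(0,2) | ant1:(2,1)->N->(1,1) | ant2:(2,3)->N->(1,3)
  grid max=2 at (0,1)
Step 3: ant0:(0,2)->W->(0,1) | ant1:(1,1)->N->(0,1) | ant2:(1,3)->N->(0,3)
  grid max=5 at (0,1)
Step 4: ant0:(0,1)->E->(0,2) | ant1:(0,1)->E->(0,2) | ant2:(0,3)->S->(1,3)
  grid max=4 at (0,1)
Step 5: ant0:(0,2)->W->(0,1) | ant1:(0,2)->W->(0,1) | ant2:(1,3)->N->(0,3)
  grid max=7 at (0,1)
Step 6: ant0:(0,1)->E->(0,2) | ant1:(0,1)->E->(0,2) | ant2:(0,3)->W->(0,2)
  grid max=7 at (0,2)
Final grid:
  0 6 7 0
  0 0 0 0
  0 0 0 0
  0 0 0 0
Max pheromone 7 at (0,2)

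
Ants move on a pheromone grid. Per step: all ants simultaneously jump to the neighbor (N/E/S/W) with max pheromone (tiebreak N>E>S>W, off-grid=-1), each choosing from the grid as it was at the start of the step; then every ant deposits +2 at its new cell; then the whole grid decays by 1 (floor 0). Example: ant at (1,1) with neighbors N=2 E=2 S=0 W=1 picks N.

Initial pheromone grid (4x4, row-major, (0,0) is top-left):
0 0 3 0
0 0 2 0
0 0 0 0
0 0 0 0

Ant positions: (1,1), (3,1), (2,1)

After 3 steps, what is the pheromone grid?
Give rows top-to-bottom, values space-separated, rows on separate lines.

After step 1: ants at (1,2),(2,1),(1,1)
  0 0 2 0
  0 1 3 0
  0 1 0 0
  0 0 0 0
After step 2: ants at (0,2),(1,1),(1,2)
  0 0 3 0
  0 2 4 0
  0 0 0 0
  0 0 0 0
After step 3: ants at (1,2),(1,2),(0,2)
  0 0 4 0
  0 1 7 0
  0 0 0 0
  0 0 0 0

0 0 4 0
0 1 7 0
0 0 0 0
0 0 0 0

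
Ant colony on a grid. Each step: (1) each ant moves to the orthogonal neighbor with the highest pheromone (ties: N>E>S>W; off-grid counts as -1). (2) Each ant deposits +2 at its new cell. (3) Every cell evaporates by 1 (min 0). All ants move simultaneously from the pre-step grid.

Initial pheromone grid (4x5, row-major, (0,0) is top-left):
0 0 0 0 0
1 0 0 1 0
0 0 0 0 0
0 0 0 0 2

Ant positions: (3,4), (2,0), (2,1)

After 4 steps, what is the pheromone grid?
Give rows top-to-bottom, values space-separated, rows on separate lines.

After step 1: ants at (2,4),(1,0),(1,1)
  0 0 0 0 0
  2 1 0 0 0
  0 0 0 0 1
  0 0 0 0 1
After step 2: ants at (3,4),(1,1),(1,0)
  0 0 0 0 0
  3 2 0 0 0
  0 0 0 0 0
  0 0 0 0 2
After step 3: ants at (2,4),(1,0),(1,1)
  0 0 0 0 0
  4 3 0 0 0
  0 0 0 0 1
  0 0 0 0 1
After step 4: ants at (3,4),(1,1),(1,0)
  0 0 0 0 0
  5 4 0 0 0
  0 0 0 0 0
  0 0 0 0 2

0 0 0 0 0
5 4 0 0 0
0 0 0 0 0
0 0 0 0 2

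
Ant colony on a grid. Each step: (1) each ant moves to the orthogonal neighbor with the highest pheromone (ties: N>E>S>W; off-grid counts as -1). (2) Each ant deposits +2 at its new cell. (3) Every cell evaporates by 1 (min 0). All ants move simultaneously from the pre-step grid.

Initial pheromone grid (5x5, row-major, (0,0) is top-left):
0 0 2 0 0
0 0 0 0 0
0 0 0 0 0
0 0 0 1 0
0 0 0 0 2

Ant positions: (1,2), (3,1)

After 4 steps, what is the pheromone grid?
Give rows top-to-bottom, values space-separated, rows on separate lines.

After step 1: ants at (0,2),(2,1)
  0 0 3 0 0
  0 0 0 0 0
  0 1 0 0 0
  0 0 0 0 0
  0 0 0 0 1
After step 2: ants at (0,3),(1,1)
  0 0 2 1 0
  0 1 0 0 0
  0 0 0 0 0
  0 0 0 0 0
  0 0 0 0 0
After step 3: ants at (0,2),(0,1)
  0 1 3 0 0
  0 0 0 0 0
  0 0 0 0 0
  0 0 0 0 0
  0 0 0 0 0
After step 4: ants at (0,1),(0,2)
  0 2 4 0 0
  0 0 0 0 0
  0 0 0 0 0
  0 0 0 0 0
  0 0 0 0 0

0 2 4 0 0
0 0 0 0 0
0 0 0 0 0
0 0 0 0 0
0 0 0 0 0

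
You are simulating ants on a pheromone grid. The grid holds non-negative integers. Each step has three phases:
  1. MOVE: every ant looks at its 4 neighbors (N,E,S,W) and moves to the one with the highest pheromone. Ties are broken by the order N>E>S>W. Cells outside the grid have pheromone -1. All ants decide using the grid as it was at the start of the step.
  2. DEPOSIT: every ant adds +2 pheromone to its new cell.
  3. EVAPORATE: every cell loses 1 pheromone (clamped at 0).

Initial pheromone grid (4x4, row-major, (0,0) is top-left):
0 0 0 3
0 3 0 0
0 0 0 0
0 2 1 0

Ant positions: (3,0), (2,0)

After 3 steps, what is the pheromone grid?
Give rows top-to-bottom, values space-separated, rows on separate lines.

After step 1: ants at (3,1),(1,0)
  0 0 0 2
  1 2 0 0
  0 0 0 0
  0 3 0 0
After step 2: ants at (2,1),(1,1)
  0 0 0 1
  0 3 0 0
  0 1 0 0
  0 2 0 0
After step 3: ants at (1,1),(2,1)
  0 0 0 0
  0 4 0 0
  0 2 0 0
  0 1 0 0

0 0 0 0
0 4 0 0
0 2 0 0
0 1 0 0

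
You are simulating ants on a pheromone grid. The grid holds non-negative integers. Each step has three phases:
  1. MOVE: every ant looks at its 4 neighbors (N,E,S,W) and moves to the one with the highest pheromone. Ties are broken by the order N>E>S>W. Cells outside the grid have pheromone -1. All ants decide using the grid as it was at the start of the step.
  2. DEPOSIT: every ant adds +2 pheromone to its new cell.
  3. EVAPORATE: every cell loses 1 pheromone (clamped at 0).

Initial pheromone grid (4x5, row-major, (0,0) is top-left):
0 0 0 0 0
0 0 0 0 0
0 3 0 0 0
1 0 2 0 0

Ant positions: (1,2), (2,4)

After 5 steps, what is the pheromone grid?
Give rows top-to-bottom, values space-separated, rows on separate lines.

After step 1: ants at (0,2),(1,4)
  0 0 1 0 0
  0 0 0 0 1
  0 2 0 0 0
  0 0 1 0 0
After step 2: ants at (0,3),(0,4)
  0 0 0 1 1
  0 0 0 0 0
  0 1 0 0 0
  0 0 0 0 0
After step 3: ants at (0,4),(0,3)
  0 0 0 2 2
  0 0 0 0 0
  0 0 0 0 0
  0 0 0 0 0
After step 4: ants at (0,3),(0,4)
  0 0 0 3 3
  0 0 0 0 0
  0 0 0 0 0
  0 0 0 0 0
After step 5: ants at (0,4),(0,3)
  0 0 0 4 4
  0 0 0 0 0
  0 0 0 0 0
  0 0 0 0 0

0 0 0 4 4
0 0 0 0 0
0 0 0 0 0
0 0 0 0 0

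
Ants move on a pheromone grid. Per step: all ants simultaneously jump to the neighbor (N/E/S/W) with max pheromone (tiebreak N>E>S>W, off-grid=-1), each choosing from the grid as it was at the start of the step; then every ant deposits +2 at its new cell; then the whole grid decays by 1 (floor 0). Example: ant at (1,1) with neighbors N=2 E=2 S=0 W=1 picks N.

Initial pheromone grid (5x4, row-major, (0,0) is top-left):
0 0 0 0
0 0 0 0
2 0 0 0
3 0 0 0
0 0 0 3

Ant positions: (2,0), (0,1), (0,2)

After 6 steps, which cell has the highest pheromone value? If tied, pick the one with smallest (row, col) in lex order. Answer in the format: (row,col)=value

Step 1: ant0:(2,0)->S->(3,0) | ant1:(0,1)->E->(0,2) | ant2:(0,2)->E->(0,3)
  grid max=4 at (3,0)
Step 2: ant0:(3,0)->N->(2,0) | ant1:(0,2)->E->(0,3) | ant2:(0,3)->W->(0,2)
  grid max=3 at (3,0)
Step 3: ant0:(2,0)->S->(3,0) | ant1:(0,3)->W->(0,2) | ant2:(0,2)->E->(0,3)
  grid max=4 at (3,0)
Step 4: ant0:(3,0)->N->(2,0) | ant1:(0,2)->E->(0,3) | ant2:(0,3)->W->(0,2)
  grid max=4 at (0,2)
Step 5: ant0:(2,0)->S->(3,0) | ant1:(0,3)->W->(0,2) | ant2:(0,2)->E->(0,3)
  grid max=5 at (0,2)
Step 6: ant0:(3,0)->N->(2,0) | ant1:(0,2)->E->(0,3) | ant2:(0,3)->W->(0,2)
  grid max=6 at (0,2)
Final grid:
  0 0 6 6
  0 0 0 0
  2 0 0 0
  3 0 0 0
  0 0 0 0
Max pheromone 6 at (0,2)

Answer: (0,2)=6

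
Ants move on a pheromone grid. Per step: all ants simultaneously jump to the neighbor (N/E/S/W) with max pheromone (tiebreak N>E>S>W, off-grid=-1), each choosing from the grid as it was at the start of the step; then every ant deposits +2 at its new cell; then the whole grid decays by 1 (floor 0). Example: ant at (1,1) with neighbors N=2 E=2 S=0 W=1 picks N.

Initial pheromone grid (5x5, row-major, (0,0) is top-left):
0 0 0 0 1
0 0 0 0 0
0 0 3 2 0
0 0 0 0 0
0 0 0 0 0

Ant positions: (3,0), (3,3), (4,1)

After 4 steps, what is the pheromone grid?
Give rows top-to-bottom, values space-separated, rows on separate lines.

After step 1: ants at (2,0),(2,3),(3,1)
  0 0 0 0 0
  0 0 0 0 0
  1 0 2 3 0
  0 1 0 0 0
  0 0 0 0 0
After step 2: ants at (1,0),(2,2),(2,1)
  0 0 0 0 0
  1 0 0 0 0
  0 1 3 2 0
  0 0 0 0 0
  0 0 0 0 0
After step 3: ants at (0,0),(2,3),(2,2)
  1 0 0 0 0
  0 0 0 0 0
  0 0 4 3 0
  0 0 0 0 0
  0 0 0 0 0
After step 4: ants at (0,1),(2,2),(2,3)
  0 1 0 0 0
  0 0 0 0 0
  0 0 5 4 0
  0 0 0 0 0
  0 0 0 0 0

0 1 0 0 0
0 0 0 0 0
0 0 5 4 0
0 0 0 0 0
0 0 0 0 0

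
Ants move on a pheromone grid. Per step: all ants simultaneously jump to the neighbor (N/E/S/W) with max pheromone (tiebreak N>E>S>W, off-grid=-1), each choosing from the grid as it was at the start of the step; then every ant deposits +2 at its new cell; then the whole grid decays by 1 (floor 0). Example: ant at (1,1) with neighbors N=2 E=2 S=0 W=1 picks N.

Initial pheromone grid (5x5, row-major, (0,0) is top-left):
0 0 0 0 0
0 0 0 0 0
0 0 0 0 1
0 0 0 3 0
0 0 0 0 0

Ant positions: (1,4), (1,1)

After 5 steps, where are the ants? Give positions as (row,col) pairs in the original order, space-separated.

Step 1: ant0:(1,4)->S->(2,4) | ant1:(1,1)->N->(0,1)
  grid max=2 at (2,4)
Step 2: ant0:(2,4)->N->(1,4) | ant1:(0,1)->E->(0,2)
  grid max=1 at (0,2)
Step 3: ant0:(1,4)->S->(2,4) | ant1:(0,2)->E->(0,3)
  grid max=2 at (2,4)
Step 4: ant0:(2,4)->N->(1,4) | ant1:(0,3)->E->(0,4)
  grid max=1 at (0,4)
Step 5: ant0:(1,4)->N->(0,4) | ant1:(0,4)->S->(1,4)
  grid max=2 at (0,4)

(0,4) (1,4)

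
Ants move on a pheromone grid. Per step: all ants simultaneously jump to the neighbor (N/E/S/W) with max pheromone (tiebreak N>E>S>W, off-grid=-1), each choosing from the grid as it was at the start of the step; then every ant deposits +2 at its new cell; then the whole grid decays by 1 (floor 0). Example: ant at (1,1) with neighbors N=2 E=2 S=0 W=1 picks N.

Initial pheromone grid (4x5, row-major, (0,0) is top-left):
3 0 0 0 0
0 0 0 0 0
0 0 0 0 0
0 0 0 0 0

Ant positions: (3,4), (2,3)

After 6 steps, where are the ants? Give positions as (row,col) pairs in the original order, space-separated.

Step 1: ant0:(3,4)->N->(2,4) | ant1:(2,3)->N->(1,3)
  grid max=2 at (0,0)
Step 2: ant0:(2,4)->N->(1,4) | ant1:(1,3)->N->(0,3)
  grid max=1 at (0,0)
Step 3: ant0:(1,4)->N->(0,4) | ant1:(0,3)->E->(0,4)
  grid max=3 at (0,4)
Step 4: ant0:(0,4)->S->(1,4) | ant1:(0,4)->S->(1,4)
  grid max=3 at (1,4)
Step 5: ant0:(1,4)->N->(0,4) | ant1:(1,4)->N->(0,4)
  grid max=5 at (0,4)
Step 6: ant0:(0,4)->S->(1,4) | ant1:(0,4)->S->(1,4)
  grid max=5 at (1,4)

(1,4) (1,4)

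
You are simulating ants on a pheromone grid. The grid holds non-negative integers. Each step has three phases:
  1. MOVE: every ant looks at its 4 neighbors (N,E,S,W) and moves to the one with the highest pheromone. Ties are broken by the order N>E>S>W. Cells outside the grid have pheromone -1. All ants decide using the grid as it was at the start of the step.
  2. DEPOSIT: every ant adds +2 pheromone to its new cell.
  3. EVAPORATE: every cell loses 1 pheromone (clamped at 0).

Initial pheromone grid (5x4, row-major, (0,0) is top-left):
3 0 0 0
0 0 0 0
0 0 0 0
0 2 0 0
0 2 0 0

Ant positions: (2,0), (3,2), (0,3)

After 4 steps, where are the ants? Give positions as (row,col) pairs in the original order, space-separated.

Step 1: ant0:(2,0)->N->(1,0) | ant1:(3,2)->W->(3,1) | ant2:(0,3)->S->(1,3)
  grid max=3 at (3,1)
Step 2: ant0:(1,0)->N->(0,0) | ant1:(3,1)->S->(4,1) | ant2:(1,3)->N->(0,3)
  grid max=3 at (0,0)
Step 3: ant0:(0,0)->E->(0,1) | ant1:(4,1)->N->(3,1) | ant2:(0,3)->S->(1,3)
  grid max=3 at (3,1)
Step 4: ant0:(0,1)->W->(0,0) | ant1:(3,1)->S->(4,1) | ant2:(1,3)->N->(0,3)
  grid max=3 at (0,0)

(0,0) (4,1) (0,3)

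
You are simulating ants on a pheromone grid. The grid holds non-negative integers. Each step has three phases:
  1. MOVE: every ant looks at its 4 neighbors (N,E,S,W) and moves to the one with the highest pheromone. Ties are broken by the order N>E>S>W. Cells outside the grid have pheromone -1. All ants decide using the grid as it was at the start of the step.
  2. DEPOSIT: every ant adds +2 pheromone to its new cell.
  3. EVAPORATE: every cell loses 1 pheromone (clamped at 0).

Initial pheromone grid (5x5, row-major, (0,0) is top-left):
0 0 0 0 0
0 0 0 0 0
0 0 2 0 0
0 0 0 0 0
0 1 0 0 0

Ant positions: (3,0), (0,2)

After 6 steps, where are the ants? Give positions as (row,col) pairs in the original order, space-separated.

Step 1: ant0:(3,0)->N->(2,0) | ant1:(0,2)->E->(0,3)
  grid max=1 at (0,3)
Step 2: ant0:(2,0)->N->(1,0) | ant1:(0,3)->E->(0,4)
  grid max=1 at (0,4)
Step 3: ant0:(1,0)->N->(0,0) | ant1:(0,4)->S->(1,4)
  grid max=1 at (0,0)
Step 4: ant0:(0,0)->E->(0,1) | ant1:(1,4)->N->(0,4)
  grid max=1 at (0,1)
Step 5: ant0:(0,1)->E->(0,2) | ant1:(0,4)->S->(1,4)
  grid max=1 at (0,2)
Step 6: ant0:(0,2)->E->(0,3) | ant1:(1,4)->N->(0,4)
  grid max=1 at (0,3)

(0,3) (0,4)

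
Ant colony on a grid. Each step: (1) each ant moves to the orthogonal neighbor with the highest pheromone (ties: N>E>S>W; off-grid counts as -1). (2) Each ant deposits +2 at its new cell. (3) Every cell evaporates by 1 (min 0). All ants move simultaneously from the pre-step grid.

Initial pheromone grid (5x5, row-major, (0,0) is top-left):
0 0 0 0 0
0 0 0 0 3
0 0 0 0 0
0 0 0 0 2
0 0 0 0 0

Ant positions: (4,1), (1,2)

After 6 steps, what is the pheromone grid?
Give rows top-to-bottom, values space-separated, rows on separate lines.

After step 1: ants at (3,1),(0,2)
  0 0 1 0 0
  0 0 0 0 2
  0 0 0 0 0
  0 1 0 0 1
  0 0 0 0 0
After step 2: ants at (2,1),(0,3)
  0 0 0 1 0
  0 0 0 0 1
  0 1 0 0 0
  0 0 0 0 0
  0 0 0 0 0
After step 3: ants at (1,1),(0,4)
  0 0 0 0 1
  0 1 0 0 0
  0 0 0 0 0
  0 0 0 0 0
  0 0 0 0 0
After step 4: ants at (0,1),(1,4)
  0 1 0 0 0
  0 0 0 0 1
  0 0 0 0 0
  0 0 0 0 0
  0 0 0 0 0
After step 5: ants at (0,2),(0,4)
  0 0 1 0 1
  0 0 0 0 0
  0 0 0 0 0
  0 0 0 0 0
  0 0 0 0 0
After step 6: ants at (0,3),(1,4)
  0 0 0 1 0
  0 0 0 0 1
  0 0 0 0 0
  0 0 0 0 0
  0 0 0 0 0

0 0 0 1 0
0 0 0 0 1
0 0 0 0 0
0 0 0 0 0
0 0 0 0 0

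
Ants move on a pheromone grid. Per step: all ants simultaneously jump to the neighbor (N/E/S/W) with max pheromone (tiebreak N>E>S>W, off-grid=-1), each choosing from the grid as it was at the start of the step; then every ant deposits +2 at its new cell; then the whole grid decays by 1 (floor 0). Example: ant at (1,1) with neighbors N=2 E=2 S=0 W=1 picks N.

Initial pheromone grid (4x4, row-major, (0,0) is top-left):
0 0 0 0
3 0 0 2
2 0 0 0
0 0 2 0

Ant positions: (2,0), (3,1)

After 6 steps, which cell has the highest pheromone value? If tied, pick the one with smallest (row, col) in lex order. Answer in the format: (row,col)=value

Step 1: ant0:(2,0)->N->(1,0) | ant1:(3,1)->E->(3,2)
  grid max=4 at (1,0)
Step 2: ant0:(1,0)->S->(2,0) | ant1:(3,2)->N->(2,2)
  grid max=3 at (1,0)
Step 3: ant0:(2,0)->N->(1,0) | ant1:(2,2)->S->(3,2)
  grid max=4 at (1,0)
Step 4: ant0:(1,0)->S->(2,0) | ant1:(3,2)->N->(2,2)
  grid max=3 at (1,0)
Step 5: ant0:(2,0)->N->(1,0) | ant1:(2,2)->S->(3,2)
  grid max=4 at (1,0)
Step 6: ant0:(1,0)->S->(2,0) | ant1:(3,2)->N->(2,2)
  grid max=3 at (1,0)
Final grid:
  0 0 0 0
  3 0 0 0
  2 0 1 0
  0 0 2 0
Max pheromone 3 at (1,0)

Answer: (1,0)=3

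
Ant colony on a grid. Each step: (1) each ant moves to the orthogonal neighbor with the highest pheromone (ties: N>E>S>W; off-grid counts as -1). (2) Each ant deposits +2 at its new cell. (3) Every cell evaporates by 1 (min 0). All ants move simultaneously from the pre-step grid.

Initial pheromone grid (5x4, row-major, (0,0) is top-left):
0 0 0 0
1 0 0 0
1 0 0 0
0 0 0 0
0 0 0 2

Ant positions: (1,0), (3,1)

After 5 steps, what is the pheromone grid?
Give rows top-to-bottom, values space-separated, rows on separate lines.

After step 1: ants at (2,0),(2,1)
  0 0 0 0
  0 0 0 0
  2 1 0 0
  0 0 0 0
  0 0 0 1
After step 2: ants at (2,1),(2,0)
  0 0 0 0
  0 0 0 0
  3 2 0 0
  0 0 0 0
  0 0 0 0
After step 3: ants at (2,0),(2,1)
  0 0 0 0
  0 0 0 0
  4 3 0 0
  0 0 0 0
  0 0 0 0
After step 4: ants at (2,1),(2,0)
  0 0 0 0
  0 0 0 0
  5 4 0 0
  0 0 0 0
  0 0 0 0
After step 5: ants at (2,0),(2,1)
  0 0 0 0
  0 0 0 0
  6 5 0 0
  0 0 0 0
  0 0 0 0

0 0 0 0
0 0 0 0
6 5 0 0
0 0 0 0
0 0 0 0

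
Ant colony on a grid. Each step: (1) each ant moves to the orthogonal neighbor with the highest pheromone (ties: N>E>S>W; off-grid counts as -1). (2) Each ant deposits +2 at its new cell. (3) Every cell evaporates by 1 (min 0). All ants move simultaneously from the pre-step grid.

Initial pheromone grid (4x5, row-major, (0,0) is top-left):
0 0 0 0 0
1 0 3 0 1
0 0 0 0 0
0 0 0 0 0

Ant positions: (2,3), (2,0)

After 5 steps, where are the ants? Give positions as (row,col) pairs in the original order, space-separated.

Step 1: ant0:(2,3)->N->(1,3) | ant1:(2,0)->N->(1,0)
  grid max=2 at (1,0)
Step 2: ant0:(1,3)->W->(1,2) | ant1:(1,0)->N->(0,0)
  grid max=3 at (1,2)
Step 3: ant0:(1,2)->N->(0,2) | ant1:(0,0)->S->(1,0)
  grid max=2 at (1,0)
Step 4: ant0:(0,2)->S->(1,2) | ant1:(1,0)->N->(0,0)
  grid max=3 at (1,2)
Step 5: ant0:(1,2)->N->(0,2) | ant1:(0,0)->S->(1,0)
  grid max=2 at (1,0)

(0,2) (1,0)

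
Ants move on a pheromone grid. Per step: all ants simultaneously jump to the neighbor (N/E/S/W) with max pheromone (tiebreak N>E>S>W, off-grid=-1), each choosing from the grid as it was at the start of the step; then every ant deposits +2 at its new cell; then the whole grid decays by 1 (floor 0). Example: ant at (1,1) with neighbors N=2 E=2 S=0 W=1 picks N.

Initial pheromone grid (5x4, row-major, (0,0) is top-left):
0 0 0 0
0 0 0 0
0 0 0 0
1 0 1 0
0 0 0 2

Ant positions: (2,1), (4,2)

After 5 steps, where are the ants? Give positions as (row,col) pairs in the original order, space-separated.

Step 1: ant0:(2,1)->N->(1,1) | ant1:(4,2)->E->(4,3)
  grid max=3 at (4,3)
Step 2: ant0:(1,1)->N->(0,1) | ant1:(4,3)->N->(3,3)
  grid max=2 at (4,3)
Step 3: ant0:(0,1)->E->(0,2) | ant1:(3,3)->S->(4,3)
  grid max=3 at (4,3)
Step 4: ant0:(0,2)->E->(0,3) | ant1:(4,3)->N->(3,3)
  grid max=2 at (4,3)
Step 5: ant0:(0,3)->S->(1,3) | ant1:(3,3)->S->(4,3)
  grid max=3 at (4,3)

(1,3) (4,3)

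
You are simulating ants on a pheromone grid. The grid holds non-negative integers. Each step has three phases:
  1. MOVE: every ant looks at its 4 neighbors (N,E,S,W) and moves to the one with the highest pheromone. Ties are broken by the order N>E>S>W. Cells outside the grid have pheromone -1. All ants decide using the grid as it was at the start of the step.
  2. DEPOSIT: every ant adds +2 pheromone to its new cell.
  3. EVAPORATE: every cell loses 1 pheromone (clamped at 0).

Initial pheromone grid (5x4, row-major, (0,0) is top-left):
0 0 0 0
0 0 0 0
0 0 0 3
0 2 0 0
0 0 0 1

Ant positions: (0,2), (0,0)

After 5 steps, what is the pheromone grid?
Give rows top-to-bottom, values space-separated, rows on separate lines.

After step 1: ants at (0,3),(0,1)
  0 1 0 1
  0 0 0 0
  0 0 0 2
  0 1 0 0
  0 0 0 0
After step 2: ants at (1,3),(0,2)
  0 0 1 0
  0 0 0 1
  0 0 0 1
  0 0 0 0
  0 0 0 0
After step 3: ants at (2,3),(0,3)
  0 0 0 1
  0 0 0 0
  0 0 0 2
  0 0 0 0
  0 0 0 0
After step 4: ants at (1,3),(1,3)
  0 0 0 0
  0 0 0 3
  0 0 0 1
  0 0 0 0
  0 0 0 0
After step 5: ants at (2,3),(2,3)
  0 0 0 0
  0 0 0 2
  0 0 0 4
  0 0 0 0
  0 0 0 0

0 0 0 0
0 0 0 2
0 0 0 4
0 0 0 0
0 0 0 0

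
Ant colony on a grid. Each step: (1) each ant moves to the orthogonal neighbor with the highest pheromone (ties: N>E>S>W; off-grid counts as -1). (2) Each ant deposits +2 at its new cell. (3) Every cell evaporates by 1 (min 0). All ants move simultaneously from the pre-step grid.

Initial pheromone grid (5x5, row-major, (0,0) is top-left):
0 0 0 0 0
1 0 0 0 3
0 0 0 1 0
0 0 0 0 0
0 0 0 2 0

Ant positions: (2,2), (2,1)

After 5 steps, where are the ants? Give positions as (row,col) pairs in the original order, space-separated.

Step 1: ant0:(2,2)->E->(2,3) | ant1:(2,1)->N->(1,1)
  grid max=2 at (1,4)
Step 2: ant0:(2,3)->N->(1,3) | ant1:(1,1)->N->(0,1)
  grid max=1 at (0,1)
Step 3: ant0:(1,3)->E->(1,4) | ant1:(0,1)->E->(0,2)
  grid max=2 at (1,4)
Step 4: ant0:(1,4)->N->(0,4) | ant1:(0,2)->E->(0,3)
  grid max=1 at (0,3)
Step 5: ant0:(0,4)->S->(1,4) | ant1:(0,3)->E->(0,4)
  grid max=2 at (0,4)

(1,4) (0,4)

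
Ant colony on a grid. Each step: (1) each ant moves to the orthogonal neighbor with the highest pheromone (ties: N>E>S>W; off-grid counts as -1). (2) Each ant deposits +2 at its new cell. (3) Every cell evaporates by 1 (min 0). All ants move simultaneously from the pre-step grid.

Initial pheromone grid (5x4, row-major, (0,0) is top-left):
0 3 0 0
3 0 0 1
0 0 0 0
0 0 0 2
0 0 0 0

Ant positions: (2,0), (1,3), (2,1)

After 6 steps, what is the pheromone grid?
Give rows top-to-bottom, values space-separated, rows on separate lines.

After step 1: ants at (1,0),(0,3),(1,1)
  0 2 0 1
  4 1 0 0
  0 0 0 0
  0 0 0 1
  0 0 0 0
After step 2: ants at (1,1),(1,3),(1,0)
  0 1 0 0
  5 2 0 1
  0 0 0 0
  0 0 0 0
  0 0 0 0
After step 3: ants at (1,0),(0,3),(1,1)
  0 0 0 1
  6 3 0 0
  0 0 0 0
  0 0 0 0
  0 0 0 0
After step 4: ants at (1,1),(1,3),(1,0)
  0 0 0 0
  7 4 0 1
  0 0 0 0
  0 0 0 0
  0 0 0 0
After step 5: ants at (1,0),(0,3),(1,1)
  0 0 0 1
  8 5 0 0
  0 0 0 0
  0 0 0 0
  0 0 0 0
After step 6: ants at (1,1),(1,3),(1,0)
  0 0 0 0
  9 6 0 1
  0 0 0 0
  0 0 0 0
  0 0 0 0

0 0 0 0
9 6 0 1
0 0 0 0
0 0 0 0
0 0 0 0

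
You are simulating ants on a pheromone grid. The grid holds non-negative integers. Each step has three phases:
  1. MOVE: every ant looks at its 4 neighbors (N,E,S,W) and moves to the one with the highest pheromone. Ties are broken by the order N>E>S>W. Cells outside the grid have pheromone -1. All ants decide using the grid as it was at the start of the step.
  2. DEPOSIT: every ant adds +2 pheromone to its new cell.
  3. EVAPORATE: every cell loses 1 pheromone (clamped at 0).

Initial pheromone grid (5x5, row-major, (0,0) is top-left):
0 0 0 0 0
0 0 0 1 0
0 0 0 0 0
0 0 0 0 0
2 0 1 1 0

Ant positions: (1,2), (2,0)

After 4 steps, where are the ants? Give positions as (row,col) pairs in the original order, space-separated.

Step 1: ant0:(1,2)->E->(1,3) | ant1:(2,0)->N->(1,0)
  grid max=2 at (1,3)
Step 2: ant0:(1,3)->N->(0,3) | ant1:(1,0)->N->(0,0)
  grid max=1 at (0,0)
Step 3: ant0:(0,3)->S->(1,3) | ant1:(0,0)->E->(0,1)
  grid max=2 at (1,3)
Step 4: ant0:(1,3)->N->(0,3) | ant1:(0,1)->E->(0,2)
  grid max=1 at (0,2)

(0,3) (0,2)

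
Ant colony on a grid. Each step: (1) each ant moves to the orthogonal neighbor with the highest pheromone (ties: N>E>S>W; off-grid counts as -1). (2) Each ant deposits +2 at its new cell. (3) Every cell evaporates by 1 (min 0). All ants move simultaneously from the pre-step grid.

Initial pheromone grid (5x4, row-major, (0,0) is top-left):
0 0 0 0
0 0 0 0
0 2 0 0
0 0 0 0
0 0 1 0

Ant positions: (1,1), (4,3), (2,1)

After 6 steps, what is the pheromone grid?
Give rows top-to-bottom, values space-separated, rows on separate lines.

After step 1: ants at (2,1),(4,2),(1,1)
  0 0 0 0
  0 1 0 0
  0 3 0 0
  0 0 0 0
  0 0 2 0
After step 2: ants at (1,1),(3,2),(2,1)
  0 0 0 0
  0 2 0 0
  0 4 0 0
  0 0 1 0
  0 0 1 0
After step 3: ants at (2,1),(4,2),(1,1)
  0 0 0 0
  0 3 0 0
  0 5 0 0
  0 0 0 0
  0 0 2 0
After step 4: ants at (1,1),(3,2),(2,1)
  0 0 0 0
  0 4 0 0
  0 6 0 0
  0 0 1 0
  0 0 1 0
After step 5: ants at (2,1),(4,2),(1,1)
  0 0 0 0
  0 5 0 0
  0 7 0 0
  0 0 0 0
  0 0 2 0
After step 6: ants at (1,1),(3,2),(2,1)
  0 0 0 0
  0 6 0 0
  0 8 0 0
  0 0 1 0
  0 0 1 0

0 0 0 0
0 6 0 0
0 8 0 0
0 0 1 0
0 0 1 0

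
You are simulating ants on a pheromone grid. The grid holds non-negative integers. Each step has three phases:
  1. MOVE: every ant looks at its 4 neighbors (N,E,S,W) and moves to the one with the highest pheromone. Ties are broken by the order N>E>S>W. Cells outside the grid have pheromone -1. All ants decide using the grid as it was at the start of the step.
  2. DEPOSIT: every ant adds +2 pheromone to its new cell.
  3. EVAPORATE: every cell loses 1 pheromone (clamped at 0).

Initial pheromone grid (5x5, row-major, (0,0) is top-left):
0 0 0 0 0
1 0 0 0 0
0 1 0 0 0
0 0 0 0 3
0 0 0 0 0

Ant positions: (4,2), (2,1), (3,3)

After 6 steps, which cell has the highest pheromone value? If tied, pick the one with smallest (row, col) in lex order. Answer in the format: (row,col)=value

Step 1: ant0:(4,2)->N->(3,2) | ant1:(2,1)->N->(1,1) | ant2:(3,3)->E->(3,4)
  grid max=4 at (3,4)
Step 2: ant0:(3,2)->N->(2,2) | ant1:(1,1)->N->(0,1) | ant2:(3,4)->N->(2,4)
  grid max=3 at (3,4)
Step 3: ant0:(2,2)->N->(1,2) | ant1:(0,1)->E->(0,2) | ant2:(2,4)->S->(3,4)
  grid max=4 at (3,4)
Step 4: ant0:(1,2)->N->(0,2) | ant1:(0,2)->S->(1,2) | ant2:(3,4)->N->(2,4)
  grid max=3 at (3,4)
Step 5: ant0:(0,2)->S->(1,2) | ant1:(1,2)->N->(0,2) | ant2:(2,4)->S->(3,4)
  grid max=4 at (3,4)
Step 6: ant0:(1,2)->N->(0,2) | ant1:(0,2)->S->(1,2) | ant2:(3,4)->N->(2,4)
  grid max=4 at (0,2)
Final grid:
  0 0 4 0 0
  0 0 4 0 0
  0 0 0 0 1
  0 0 0 0 3
  0 0 0 0 0
Max pheromone 4 at (0,2)

Answer: (0,2)=4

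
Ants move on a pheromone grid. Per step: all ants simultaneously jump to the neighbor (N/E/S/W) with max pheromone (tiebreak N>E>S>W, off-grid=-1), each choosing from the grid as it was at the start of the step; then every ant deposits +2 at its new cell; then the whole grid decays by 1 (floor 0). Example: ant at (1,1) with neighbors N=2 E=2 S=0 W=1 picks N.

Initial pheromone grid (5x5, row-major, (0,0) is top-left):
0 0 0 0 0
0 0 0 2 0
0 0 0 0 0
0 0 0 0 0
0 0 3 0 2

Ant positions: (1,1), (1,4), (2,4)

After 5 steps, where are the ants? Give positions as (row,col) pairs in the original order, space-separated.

Step 1: ant0:(1,1)->N->(0,1) | ant1:(1,4)->W->(1,3) | ant2:(2,4)->N->(1,4)
  grid max=3 at (1,3)
Step 2: ant0:(0,1)->E->(0,2) | ant1:(1,3)->E->(1,4) | ant2:(1,4)->W->(1,3)
  grid max=4 at (1,3)
Step 3: ant0:(0,2)->E->(0,3) | ant1:(1,4)->W->(1,3) | ant2:(1,3)->E->(1,4)
  grid max=5 at (1,3)
Step 4: ant0:(0,3)->S->(1,3) | ant1:(1,3)->E->(1,4) | ant2:(1,4)->W->(1,3)
  grid max=8 at (1,3)
Step 5: ant0:(1,3)->E->(1,4) | ant1:(1,4)->W->(1,3) | ant2:(1,3)->E->(1,4)
  grid max=9 at (1,3)

(1,4) (1,3) (1,4)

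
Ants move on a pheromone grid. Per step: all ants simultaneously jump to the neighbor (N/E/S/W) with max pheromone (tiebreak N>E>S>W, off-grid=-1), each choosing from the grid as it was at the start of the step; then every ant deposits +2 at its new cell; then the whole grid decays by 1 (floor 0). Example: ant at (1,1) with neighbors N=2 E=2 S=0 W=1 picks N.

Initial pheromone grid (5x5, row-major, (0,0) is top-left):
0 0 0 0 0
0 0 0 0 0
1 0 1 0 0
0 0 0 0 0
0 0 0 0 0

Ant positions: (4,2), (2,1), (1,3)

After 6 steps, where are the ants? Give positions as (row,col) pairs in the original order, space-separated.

Step 1: ant0:(4,2)->N->(3,2) | ant1:(2,1)->E->(2,2) | ant2:(1,3)->N->(0,3)
  grid max=2 at (2,2)
Step 2: ant0:(3,2)->N->(2,2) | ant1:(2,2)->S->(3,2) | ant2:(0,3)->E->(0,4)
  grid max=3 at (2,2)
Step 3: ant0:(2,2)->S->(3,2) | ant1:(3,2)->N->(2,2) | ant2:(0,4)->S->(1,4)
  grid max=4 at (2,2)
Step 4: ant0:(3,2)->N->(2,2) | ant1:(2,2)->S->(3,2) | ant2:(1,4)->N->(0,4)
  grid max=5 at (2,2)
Step 5: ant0:(2,2)->S->(3,2) | ant1:(3,2)->N->(2,2) | ant2:(0,4)->S->(1,4)
  grid max=6 at (2,2)
Step 6: ant0:(3,2)->N->(2,2) | ant1:(2,2)->S->(3,2) | ant2:(1,4)->N->(0,4)
  grid max=7 at (2,2)

(2,2) (3,2) (0,4)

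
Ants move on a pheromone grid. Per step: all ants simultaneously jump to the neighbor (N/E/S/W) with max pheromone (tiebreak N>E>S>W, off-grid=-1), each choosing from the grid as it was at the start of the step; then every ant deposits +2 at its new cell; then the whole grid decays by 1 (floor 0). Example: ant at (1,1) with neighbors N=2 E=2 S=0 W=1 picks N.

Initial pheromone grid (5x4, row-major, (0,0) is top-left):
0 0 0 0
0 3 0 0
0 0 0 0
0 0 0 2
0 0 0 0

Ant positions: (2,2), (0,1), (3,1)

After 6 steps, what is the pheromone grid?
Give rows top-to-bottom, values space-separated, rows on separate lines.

After step 1: ants at (1,2),(1,1),(2,1)
  0 0 0 0
  0 4 1 0
  0 1 0 0
  0 0 0 1
  0 0 0 0
After step 2: ants at (1,1),(1,2),(1,1)
  0 0 0 0
  0 7 2 0
  0 0 0 0
  0 0 0 0
  0 0 0 0
After step 3: ants at (1,2),(1,1),(1,2)
  0 0 0 0
  0 8 5 0
  0 0 0 0
  0 0 0 0
  0 0 0 0
After step 4: ants at (1,1),(1,2),(1,1)
  0 0 0 0
  0 11 6 0
  0 0 0 0
  0 0 0 0
  0 0 0 0
After step 5: ants at (1,2),(1,1),(1,2)
  0 0 0 0
  0 12 9 0
  0 0 0 0
  0 0 0 0
  0 0 0 0
After step 6: ants at (1,1),(1,2),(1,1)
  0 0 0 0
  0 15 10 0
  0 0 0 0
  0 0 0 0
  0 0 0 0

0 0 0 0
0 15 10 0
0 0 0 0
0 0 0 0
0 0 0 0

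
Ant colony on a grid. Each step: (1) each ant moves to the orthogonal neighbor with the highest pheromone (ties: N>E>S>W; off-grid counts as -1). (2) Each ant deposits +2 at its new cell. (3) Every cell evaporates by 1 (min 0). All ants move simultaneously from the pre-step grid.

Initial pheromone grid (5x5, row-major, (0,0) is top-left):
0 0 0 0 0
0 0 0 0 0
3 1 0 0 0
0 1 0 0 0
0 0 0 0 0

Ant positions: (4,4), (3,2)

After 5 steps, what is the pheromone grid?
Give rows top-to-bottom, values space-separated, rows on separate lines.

After step 1: ants at (3,4),(3,1)
  0 0 0 0 0
  0 0 0 0 0
  2 0 0 0 0
  0 2 0 0 1
  0 0 0 0 0
After step 2: ants at (2,4),(2,1)
  0 0 0 0 0
  0 0 0 0 0
  1 1 0 0 1
  0 1 0 0 0
  0 0 0 0 0
After step 3: ants at (1,4),(3,1)
  0 0 0 0 0
  0 0 0 0 1
  0 0 0 0 0
  0 2 0 0 0
  0 0 0 0 0
After step 4: ants at (0,4),(2,1)
  0 0 0 0 1
  0 0 0 0 0
  0 1 0 0 0
  0 1 0 0 0
  0 0 0 0 0
After step 5: ants at (1,4),(3,1)
  0 0 0 0 0
  0 0 0 0 1
  0 0 0 0 0
  0 2 0 0 0
  0 0 0 0 0

0 0 0 0 0
0 0 0 0 1
0 0 0 0 0
0 2 0 0 0
0 0 0 0 0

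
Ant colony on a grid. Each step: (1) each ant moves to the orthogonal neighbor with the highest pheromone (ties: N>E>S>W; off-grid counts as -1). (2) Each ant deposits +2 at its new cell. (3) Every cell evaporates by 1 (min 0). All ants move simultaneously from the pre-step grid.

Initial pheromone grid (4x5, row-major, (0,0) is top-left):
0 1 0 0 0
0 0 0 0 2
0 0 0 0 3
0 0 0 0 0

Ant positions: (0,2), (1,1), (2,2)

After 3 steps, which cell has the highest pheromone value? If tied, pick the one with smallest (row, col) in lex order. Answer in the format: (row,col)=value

Step 1: ant0:(0,2)->W->(0,1) | ant1:(1,1)->N->(0,1) | ant2:(2,2)->N->(1,2)
  grid max=4 at (0,1)
Step 2: ant0:(0,1)->E->(0,2) | ant1:(0,1)->E->(0,2) | ant2:(1,2)->N->(0,2)
  grid max=5 at (0,2)
Step 3: ant0:(0,2)->W->(0,1) | ant1:(0,2)->W->(0,1) | ant2:(0,2)->W->(0,1)
  grid max=8 at (0,1)
Final grid:
  0 8 4 0 0
  0 0 0 0 0
  0 0 0 0 0
  0 0 0 0 0
Max pheromone 8 at (0,1)

Answer: (0,1)=8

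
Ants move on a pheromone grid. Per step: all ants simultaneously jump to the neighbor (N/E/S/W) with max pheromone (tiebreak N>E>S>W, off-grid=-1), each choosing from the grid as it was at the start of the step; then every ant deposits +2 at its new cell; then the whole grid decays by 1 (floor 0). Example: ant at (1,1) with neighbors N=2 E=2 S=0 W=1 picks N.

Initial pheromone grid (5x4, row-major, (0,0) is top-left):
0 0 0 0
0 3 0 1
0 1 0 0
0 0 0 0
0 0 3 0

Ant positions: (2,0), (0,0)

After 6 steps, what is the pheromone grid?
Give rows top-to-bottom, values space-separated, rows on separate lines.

After step 1: ants at (2,1),(0,1)
  0 1 0 0
  0 2 0 0
  0 2 0 0
  0 0 0 0
  0 0 2 0
After step 2: ants at (1,1),(1,1)
  0 0 0 0
  0 5 0 0
  0 1 0 0
  0 0 0 0
  0 0 1 0
After step 3: ants at (2,1),(2,1)
  0 0 0 0
  0 4 0 0
  0 4 0 0
  0 0 0 0
  0 0 0 0
After step 4: ants at (1,1),(1,1)
  0 0 0 0
  0 7 0 0
  0 3 0 0
  0 0 0 0
  0 0 0 0
After step 5: ants at (2,1),(2,1)
  0 0 0 0
  0 6 0 0
  0 6 0 0
  0 0 0 0
  0 0 0 0
After step 6: ants at (1,1),(1,1)
  0 0 0 0
  0 9 0 0
  0 5 0 0
  0 0 0 0
  0 0 0 0

0 0 0 0
0 9 0 0
0 5 0 0
0 0 0 0
0 0 0 0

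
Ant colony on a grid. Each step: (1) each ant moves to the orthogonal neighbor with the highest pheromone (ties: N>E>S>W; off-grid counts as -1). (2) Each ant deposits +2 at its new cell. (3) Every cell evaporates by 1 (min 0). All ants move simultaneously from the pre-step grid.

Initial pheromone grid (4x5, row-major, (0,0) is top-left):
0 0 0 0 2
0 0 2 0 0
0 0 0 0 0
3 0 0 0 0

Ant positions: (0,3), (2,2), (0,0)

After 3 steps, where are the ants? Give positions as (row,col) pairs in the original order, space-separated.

Step 1: ant0:(0,3)->E->(0,4) | ant1:(2,2)->N->(1,2) | ant2:(0,0)->E->(0,1)
  grid max=3 at (0,4)
Step 2: ant0:(0,4)->S->(1,4) | ant1:(1,2)->N->(0,2) | ant2:(0,1)->E->(0,2)
  grid max=3 at (0,2)
Step 3: ant0:(1,4)->N->(0,4) | ant1:(0,2)->S->(1,2) | ant2:(0,2)->S->(1,2)
  grid max=5 at (1,2)

(0,4) (1,2) (1,2)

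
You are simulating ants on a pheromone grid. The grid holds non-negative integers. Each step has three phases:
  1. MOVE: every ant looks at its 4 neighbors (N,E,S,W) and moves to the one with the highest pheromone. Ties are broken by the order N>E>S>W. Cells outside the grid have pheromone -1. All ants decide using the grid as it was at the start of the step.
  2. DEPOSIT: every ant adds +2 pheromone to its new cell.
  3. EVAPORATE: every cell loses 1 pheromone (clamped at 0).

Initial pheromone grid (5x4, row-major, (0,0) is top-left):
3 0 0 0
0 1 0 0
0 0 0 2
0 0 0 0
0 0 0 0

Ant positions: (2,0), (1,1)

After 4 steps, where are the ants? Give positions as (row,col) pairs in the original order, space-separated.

Step 1: ant0:(2,0)->N->(1,0) | ant1:(1,1)->N->(0,1)
  grid max=2 at (0,0)
Step 2: ant0:(1,0)->N->(0,0) | ant1:(0,1)->W->(0,0)
  grid max=5 at (0,0)
Step 3: ant0:(0,0)->E->(0,1) | ant1:(0,0)->E->(0,1)
  grid max=4 at (0,0)
Step 4: ant0:(0,1)->W->(0,0) | ant1:(0,1)->W->(0,0)
  grid max=7 at (0,0)

(0,0) (0,0)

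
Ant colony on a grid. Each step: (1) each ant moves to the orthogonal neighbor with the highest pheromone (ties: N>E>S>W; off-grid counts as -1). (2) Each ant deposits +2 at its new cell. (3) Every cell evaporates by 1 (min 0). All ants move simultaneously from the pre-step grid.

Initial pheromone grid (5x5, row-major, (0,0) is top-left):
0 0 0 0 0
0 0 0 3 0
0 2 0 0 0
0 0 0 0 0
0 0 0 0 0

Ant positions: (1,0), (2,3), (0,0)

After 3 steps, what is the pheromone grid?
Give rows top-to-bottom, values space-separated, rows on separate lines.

After step 1: ants at (0,0),(1,3),(0,1)
  1 1 0 0 0
  0 0 0 4 0
  0 1 0 0 0
  0 0 0 0 0
  0 0 0 0 0
After step 2: ants at (0,1),(0,3),(0,0)
  2 2 0 1 0
  0 0 0 3 0
  0 0 0 0 0
  0 0 0 0 0
  0 0 0 0 0
After step 3: ants at (0,0),(1,3),(0,1)
  3 3 0 0 0
  0 0 0 4 0
  0 0 0 0 0
  0 0 0 0 0
  0 0 0 0 0

3 3 0 0 0
0 0 0 4 0
0 0 0 0 0
0 0 0 0 0
0 0 0 0 0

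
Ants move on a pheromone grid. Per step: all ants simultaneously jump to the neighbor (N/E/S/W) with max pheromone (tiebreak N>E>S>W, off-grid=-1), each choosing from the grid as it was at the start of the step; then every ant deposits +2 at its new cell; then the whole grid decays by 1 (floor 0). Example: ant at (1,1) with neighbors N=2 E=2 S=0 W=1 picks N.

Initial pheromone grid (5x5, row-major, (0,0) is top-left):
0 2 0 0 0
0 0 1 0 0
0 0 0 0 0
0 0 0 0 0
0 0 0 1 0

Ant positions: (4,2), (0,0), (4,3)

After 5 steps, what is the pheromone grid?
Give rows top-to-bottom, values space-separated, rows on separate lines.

After step 1: ants at (4,3),(0,1),(3,3)
  0 3 0 0 0
  0 0 0 0 0
  0 0 0 0 0
  0 0 0 1 0
  0 0 0 2 0
After step 2: ants at (3,3),(0,2),(4,3)
  0 2 1 0 0
  0 0 0 0 0
  0 0 0 0 0
  0 0 0 2 0
  0 0 0 3 0
After step 3: ants at (4,3),(0,1),(3,3)
  0 3 0 0 0
  0 0 0 0 0
  0 0 0 0 0
  0 0 0 3 0
  0 0 0 4 0
After step 4: ants at (3,3),(0,2),(4,3)
  0 2 1 0 0
  0 0 0 0 0
  0 0 0 0 0
  0 0 0 4 0
  0 0 0 5 0
After step 5: ants at (4,3),(0,1),(3,3)
  0 3 0 0 0
  0 0 0 0 0
  0 0 0 0 0
  0 0 0 5 0
  0 0 0 6 0

0 3 0 0 0
0 0 0 0 0
0 0 0 0 0
0 0 0 5 0
0 0 0 6 0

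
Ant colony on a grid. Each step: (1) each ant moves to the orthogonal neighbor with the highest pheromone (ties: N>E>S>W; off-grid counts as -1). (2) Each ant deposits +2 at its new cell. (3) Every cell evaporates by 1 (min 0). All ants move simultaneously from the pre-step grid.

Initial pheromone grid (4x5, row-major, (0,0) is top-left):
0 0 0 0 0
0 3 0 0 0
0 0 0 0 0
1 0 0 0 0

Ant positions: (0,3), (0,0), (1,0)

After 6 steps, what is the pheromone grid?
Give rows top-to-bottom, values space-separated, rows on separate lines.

After step 1: ants at (0,4),(0,1),(1,1)
  0 1 0 0 1
  0 4 0 0 0
  0 0 0 0 0
  0 0 0 0 0
After step 2: ants at (1,4),(1,1),(0,1)
  0 2 0 0 0
  0 5 0 0 1
  0 0 0 0 0
  0 0 0 0 0
After step 3: ants at (0,4),(0,1),(1,1)
  0 3 0 0 1
  0 6 0 0 0
  0 0 0 0 0
  0 0 0 0 0
After step 4: ants at (1,4),(1,1),(0,1)
  0 4 0 0 0
  0 7 0 0 1
  0 0 0 0 0
  0 0 0 0 0
After step 5: ants at (0,4),(0,1),(1,1)
  0 5 0 0 1
  0 8 0 0 0
  0 0 0 0 0
  0 0 0 0 0
After step 6: ants at (1,4),(1,1),(0,1)
  0 6 0 0 0
  0 9 0 0 1
  0 0 0 0 0
  0 0 0 0 0

0 6 0 0 0
0 9 0 0 1
0 0 0 0 0
0 0 0 0 0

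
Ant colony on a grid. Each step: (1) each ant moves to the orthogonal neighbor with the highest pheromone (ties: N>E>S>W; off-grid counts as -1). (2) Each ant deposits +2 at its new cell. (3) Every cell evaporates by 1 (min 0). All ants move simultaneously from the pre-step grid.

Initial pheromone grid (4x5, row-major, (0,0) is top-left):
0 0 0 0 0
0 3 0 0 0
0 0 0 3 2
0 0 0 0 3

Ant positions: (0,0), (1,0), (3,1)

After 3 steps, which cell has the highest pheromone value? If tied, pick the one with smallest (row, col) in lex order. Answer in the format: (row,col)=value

Answer: (1,1)=8

Derivation:
Step 1: ant0:(0,0)->E->(0,1) | ant1:(1,0)->E->(1,1) | ant2:(3,1)->N->(2,1)
  grid max=4 at (1,1)
Step 2: ant0:(0,1)->S->(1,1) | ant1:(1,1)->N->(0,1) | ant2:(2,1)->N->(1,1)
  grid max=7 at (1,1)
Step 3: ant0:(1,1)->N->(0,1) | ant1:(0,1)->S->(1,1) | ant2:(1,1)->N->(0,1)
  grid max=8 at (1,1)
Final grid:
  0 5 0 0 0
  0 8 0 0 0
  0 0 0 0 0
  0 0 0 0 0
Max pheromone 8 at (1,1)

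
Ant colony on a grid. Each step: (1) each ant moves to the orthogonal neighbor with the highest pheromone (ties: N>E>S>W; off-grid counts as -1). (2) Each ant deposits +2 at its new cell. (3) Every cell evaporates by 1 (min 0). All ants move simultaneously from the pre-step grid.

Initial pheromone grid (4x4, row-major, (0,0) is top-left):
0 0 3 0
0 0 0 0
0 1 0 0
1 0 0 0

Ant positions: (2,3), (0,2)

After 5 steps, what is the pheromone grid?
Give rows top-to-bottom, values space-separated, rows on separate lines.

After step 1: ants at (1,3),(0,3)
  0 0 2 1
  0 0 0 1
  0 0 0 0
  0 0 0 0
After step 2: ants at (0,3),(0,2)
  0 0 3 2
  0 0 0 0
  0 0 0 0
  0 0 0 0
After step 3: ants at (0,2),(0,3)
  0 0 4 3
  0 0 0 0
  0 0 0 0
  0 0 0 0
After step 4: ants at (0,3),(0,2)
  0 0 5 4
  0 0 0 0
  0 0 0 0
  0 0 0 0
After step 5: ants at (0,2),(0,3)
  0 0 6 5
  0 0 0 0
  0 0 0 0
  0 0 0 0

0 0 6 5
0 0 0 0
0 0 0 0
0 0 0 0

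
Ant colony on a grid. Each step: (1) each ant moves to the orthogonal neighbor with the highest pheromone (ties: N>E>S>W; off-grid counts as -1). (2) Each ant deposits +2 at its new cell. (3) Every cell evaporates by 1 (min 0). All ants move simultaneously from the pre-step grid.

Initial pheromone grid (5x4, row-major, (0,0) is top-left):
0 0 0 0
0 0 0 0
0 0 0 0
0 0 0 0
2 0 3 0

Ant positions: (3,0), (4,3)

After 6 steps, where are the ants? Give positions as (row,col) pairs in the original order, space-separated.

Step 1: ant0:(3,0)->S->(4,0) | ant1:(4,3)->W->(4,2)
  grid max=4 at (4,2)
Step 2: ant0:(4,0)->N->(3,0) | ant1:(4,2)->N->(3,2)
  grid max=3 at (4,2)
Step 3: ant0:(3,0)->S->(4,0) | ant1:(3,2)->S->(4,2)
  grid max=4 at (4,2)
Step 4: ant0:(4,0)->N->(3,0) | ant1:(4,2)->N->(3,2)
  grid max=3 at (4,2)
Step 5: ant0:(3,0)->S->(4,0) | ant1:(3,2)->S->(4,2)
  grid max=4 at (4,2)
Step 6: ant0:(4,0)->N->(3,0) | ant1:(4,2)->N->(3,2)
  grid max=3 at (4,2)

(3,0) (3,2)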